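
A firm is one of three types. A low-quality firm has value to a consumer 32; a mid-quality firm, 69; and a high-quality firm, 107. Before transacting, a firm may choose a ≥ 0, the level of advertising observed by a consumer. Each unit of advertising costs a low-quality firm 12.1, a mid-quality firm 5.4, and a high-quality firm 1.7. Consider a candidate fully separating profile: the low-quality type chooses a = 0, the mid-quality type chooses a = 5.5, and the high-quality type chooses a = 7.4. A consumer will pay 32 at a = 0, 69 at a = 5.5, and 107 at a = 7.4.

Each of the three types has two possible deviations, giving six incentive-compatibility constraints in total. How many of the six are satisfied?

5

Low-quality (own payoff 32): to a=5.5 gives 69 − 12.1×5.5 = 2.45 → no gain ✓; to a=7.4 gives 107 − 12.1×7.4 = 17.46 → no gain ✓.
Mid-quality (own payoff 69 − 5.4×5.5 = 39.3): to a=0 gives 32 → no gain ✓; to a=7.4 gives 107 − 5.4×7.4 = 67.04 → profitable ✗.
High-quality (own payoff 107 − 1.7×7.4 = 94.42): to a=0 gives 32 → no gain ✓; to a=5.5 gives 69 − 1.7×5.5 = 59.65 → no gain ✓.
5 of the 6 constraints hold; not an equilibrium.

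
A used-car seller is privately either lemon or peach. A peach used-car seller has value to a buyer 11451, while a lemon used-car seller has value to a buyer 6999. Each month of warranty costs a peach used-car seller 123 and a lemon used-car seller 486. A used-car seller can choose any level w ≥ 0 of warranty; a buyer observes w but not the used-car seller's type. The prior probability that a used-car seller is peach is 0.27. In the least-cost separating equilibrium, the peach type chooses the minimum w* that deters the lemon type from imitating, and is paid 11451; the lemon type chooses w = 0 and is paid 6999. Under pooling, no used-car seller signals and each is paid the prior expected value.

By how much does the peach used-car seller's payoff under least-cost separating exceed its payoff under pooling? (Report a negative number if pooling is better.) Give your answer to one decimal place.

2123.2

Least-cost separating signal: w* solves 6999 = 11451 − 486·w*, so w* = (11451 − 6999)/486 ≈ 9.1605.
Peach type's separating payoff: 11451 − 123 × w* = 11451 − 123 × (11451 − 6999)/486 = 11451 − 547596/486 ≈ 10324.259.
Pooling payoff: 0.27 × 11451 + 0.73 × 6999 = 8201.04.
Difference: 10324.259 − 8201.04 = 2123.219, i.e. 2123.2 to one decimal place.
The peach type prefers to separate.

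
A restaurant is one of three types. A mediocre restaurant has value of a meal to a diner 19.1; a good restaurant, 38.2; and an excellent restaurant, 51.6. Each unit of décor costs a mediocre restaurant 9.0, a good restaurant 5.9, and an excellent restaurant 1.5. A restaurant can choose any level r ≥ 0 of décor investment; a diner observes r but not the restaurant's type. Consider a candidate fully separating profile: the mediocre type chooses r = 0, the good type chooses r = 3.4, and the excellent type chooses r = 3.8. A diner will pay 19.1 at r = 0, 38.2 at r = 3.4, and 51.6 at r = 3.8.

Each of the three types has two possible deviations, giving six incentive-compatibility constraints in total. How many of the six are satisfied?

Good (own payoff 38.2 − 5.9×3.4 = 18.14): to r=0 gives 19.1 → profitable ✗; to r=3.8 gives 51.6 − 5.9×3.8 = 29.18 → profitable ✗.
Excellent (own payoff 51.6 − 1.5×3.8 = 45.9): to r=0 gives 19.1 → no gain ✓; to r=3.4 gives 38.2 − 1.5×3.4 = 33.1 → no gain ✓.
Mediocre (own payoff 19.1): to r=3.4 gives 38.2 − 9.0×3.4 = 7.6 → no gain ✓; to r=3.8 gives 51.6 − 9.0×3.8 = 17.4 → no gain ✓.
4 of the 6 constraints hold; not an equilibrium.

4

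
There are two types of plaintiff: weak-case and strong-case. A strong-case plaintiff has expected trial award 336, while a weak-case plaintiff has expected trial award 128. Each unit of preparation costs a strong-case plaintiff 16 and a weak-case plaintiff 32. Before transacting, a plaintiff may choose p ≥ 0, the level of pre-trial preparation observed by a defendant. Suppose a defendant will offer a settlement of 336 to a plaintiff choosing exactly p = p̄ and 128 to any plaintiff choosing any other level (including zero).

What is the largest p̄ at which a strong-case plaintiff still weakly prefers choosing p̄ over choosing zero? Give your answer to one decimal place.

13.0

Choosing p̄ yields the strong-case type 336 − 16·p̄; choosing zero yields 128.
The strong-case type is indifferent at 336 − 16·p̄ = 128, i.e. p̄ = (336 − 128) / 16 = 13.0.
For any p̄ above 13.0 the strong-case type would rather pool at zero, so separation collapses.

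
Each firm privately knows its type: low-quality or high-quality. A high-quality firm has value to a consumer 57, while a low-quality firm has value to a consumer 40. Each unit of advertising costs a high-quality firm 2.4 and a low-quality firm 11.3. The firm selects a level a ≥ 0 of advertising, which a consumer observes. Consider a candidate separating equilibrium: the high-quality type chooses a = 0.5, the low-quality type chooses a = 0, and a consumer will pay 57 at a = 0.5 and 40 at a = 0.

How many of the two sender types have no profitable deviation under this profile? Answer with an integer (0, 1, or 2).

Low-quality type: stay at 0 → 40; mimic → 57 − 11.3 × 0.5 = 51.35. IC fails (40 < 51.35).
High-quality type: signal → 57 − 2.4 × 0.5 = 55.8; deviate to 0 → 40. IC holds (55.8 ≥ 40).
1 of 2 constraints hold, so this profile is not an equilibrium.

1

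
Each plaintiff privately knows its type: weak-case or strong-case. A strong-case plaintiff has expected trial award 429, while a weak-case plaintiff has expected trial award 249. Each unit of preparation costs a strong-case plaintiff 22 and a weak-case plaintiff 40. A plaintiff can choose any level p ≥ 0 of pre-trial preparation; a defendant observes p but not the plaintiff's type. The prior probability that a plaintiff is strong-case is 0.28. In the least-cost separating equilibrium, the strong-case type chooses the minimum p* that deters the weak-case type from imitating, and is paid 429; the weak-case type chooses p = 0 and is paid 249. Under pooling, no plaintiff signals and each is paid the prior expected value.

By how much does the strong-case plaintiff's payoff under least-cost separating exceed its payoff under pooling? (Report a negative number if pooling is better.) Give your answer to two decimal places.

30.60

Least-cost separating signal: p* solves 249 = 429 − 40·p*, so p* = (429 − 249)/40 = 4.5.
Strong-case type's separating payoff: 429 − 22 × p* = 429 − 22 × (429 − 249)/40 = 429 − 3960/40 = 330.
Pooling payoff: 0.28 × 429 + 0.72 × 249 = 299.4.
Difference: 330 − 299.4 = 30.60.
The strong-case type prefers to separate.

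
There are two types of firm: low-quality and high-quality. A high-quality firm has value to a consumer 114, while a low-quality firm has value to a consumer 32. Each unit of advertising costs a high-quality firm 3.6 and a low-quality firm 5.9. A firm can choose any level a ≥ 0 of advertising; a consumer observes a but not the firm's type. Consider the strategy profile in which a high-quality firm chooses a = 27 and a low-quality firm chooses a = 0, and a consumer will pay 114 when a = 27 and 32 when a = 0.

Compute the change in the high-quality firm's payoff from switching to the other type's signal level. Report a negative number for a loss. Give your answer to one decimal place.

15.2

Playing a = 27 the high-quality firm receives 114 − 3.6 × 27 = 16.8.
Deviating to a = 0 yields 32 instead.
Gain from deviating: 32 − 16.8 = 15.2.
The gain is positive, so the high-quality type's incentive-compatibility constraint is violated — this profile is not a separating equilibrium.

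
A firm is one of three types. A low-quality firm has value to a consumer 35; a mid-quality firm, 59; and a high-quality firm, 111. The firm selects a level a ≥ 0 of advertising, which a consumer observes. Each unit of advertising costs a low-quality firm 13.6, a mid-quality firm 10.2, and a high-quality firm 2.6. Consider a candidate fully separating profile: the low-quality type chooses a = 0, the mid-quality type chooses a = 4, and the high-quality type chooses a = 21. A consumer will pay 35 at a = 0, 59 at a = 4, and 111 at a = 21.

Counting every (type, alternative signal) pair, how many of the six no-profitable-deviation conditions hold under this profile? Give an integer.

5

High-quality (own payoff 111 − 2.6×21 = 56.4): to a=0 gives 35 → no gain ✓; to a=4 gives 59 − 2.6×4 = 48.6 → no gain ✓.
Low-quality (own payoff 35): to a=4 gives 59 − 13.6×4 = 4.6 → no gain ✓; to a=21 gives 111 − 13.6×21 = -174.6 → no gain ✓.
Mid-quality (own payoff 59 − 10.2×4 = 18.2): to a=0 gives 35 → profitable ✗; to a=21 gives 111 − 10.2×21 = -103.2 → no gain ✓.
5 of the 6 constraints hold; not an equilibrium.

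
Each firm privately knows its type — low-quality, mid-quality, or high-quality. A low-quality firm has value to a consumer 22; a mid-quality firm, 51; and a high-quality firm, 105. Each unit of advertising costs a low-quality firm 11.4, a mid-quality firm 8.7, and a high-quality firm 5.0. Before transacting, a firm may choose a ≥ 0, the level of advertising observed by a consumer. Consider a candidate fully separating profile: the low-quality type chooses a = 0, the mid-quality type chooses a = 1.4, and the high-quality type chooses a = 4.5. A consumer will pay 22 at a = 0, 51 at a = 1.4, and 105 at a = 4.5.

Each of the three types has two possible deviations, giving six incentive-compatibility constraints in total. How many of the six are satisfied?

3

High-quality (own payoff 105 − 5.0×4.5 = 82.5): to a=0 gives 22 → no gain ✓; to a=1.4 gives 51 − 5.0×1.4 = 44 → no gain ✓.
Low-quality (own payoff 22): to a=1.4 gives 51 − 11.4×1.4 = 35.04 → profitable ✗; to a=4.5 gives 105 − 11.4×4.5 = 53.7 → profitable ✗.
Mid-quality (own payoff 51 − 8.7×1.4 = 38.82): to a=0 gives 22 → no gain ✓; to a=4.5 gives 105 − 8.7×4.5 = 65.85 → profitable ✗.
3 of the 6 constraints hold; not an equilibrium.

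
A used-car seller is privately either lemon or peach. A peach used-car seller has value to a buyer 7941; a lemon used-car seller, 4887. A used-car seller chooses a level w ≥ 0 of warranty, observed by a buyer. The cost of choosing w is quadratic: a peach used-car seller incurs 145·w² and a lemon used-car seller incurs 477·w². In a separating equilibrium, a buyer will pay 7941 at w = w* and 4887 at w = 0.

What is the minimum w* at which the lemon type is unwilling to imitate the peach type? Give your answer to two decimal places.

The lemon type at w = 0 receives 4887; imitating at w* yields 7941 − 477·w*².
Indifference: 4887 = 7941 − 477·w*², so w*² = (7941 − 4887) / 477 ≈ 6.4025.
w* = √6.4025 ≈ 2.53.

2.53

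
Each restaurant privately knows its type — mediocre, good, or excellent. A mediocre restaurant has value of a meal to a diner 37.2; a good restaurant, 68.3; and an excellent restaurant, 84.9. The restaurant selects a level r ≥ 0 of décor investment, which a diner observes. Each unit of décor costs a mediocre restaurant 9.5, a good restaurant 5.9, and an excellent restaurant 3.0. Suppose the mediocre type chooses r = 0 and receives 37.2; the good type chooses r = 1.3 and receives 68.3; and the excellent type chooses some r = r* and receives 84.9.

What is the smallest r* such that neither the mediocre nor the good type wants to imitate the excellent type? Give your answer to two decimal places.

Mediocre type (on-path payoff 37.2) won't mimic when 37.2 ≥ 84.9 − 9.5·r*, i.e. r* ≥ 5.02.
Good type (on-path payoff 68.3 − 5.9×1.3 = 60.63) won't mimic when 60.63 ≥ 84.9 − 5.9·r*, i.e. r* ≥ 4.11.
Both must hold, so r* = max(5.02, 4.11) = 5.02. The mediocre type's constraint binds.

5.02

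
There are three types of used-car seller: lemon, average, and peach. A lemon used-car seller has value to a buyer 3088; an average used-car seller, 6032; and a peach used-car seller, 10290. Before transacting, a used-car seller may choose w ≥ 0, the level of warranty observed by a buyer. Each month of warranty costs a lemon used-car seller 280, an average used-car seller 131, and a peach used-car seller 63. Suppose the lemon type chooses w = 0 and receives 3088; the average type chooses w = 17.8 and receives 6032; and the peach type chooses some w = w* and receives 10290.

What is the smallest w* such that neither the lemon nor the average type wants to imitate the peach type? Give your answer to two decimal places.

50.30

Average type (on-path payoff 6032 − 131×17.8 = 3700.2) won't mimic when 3700.2 ≥ 10290 − 131·w*, i.e. w* ≥ 50.30.
Lemon type (on-path payoff 3088) won't mimic when 3088 ≥ 10290 − 280·w*, i.e. w* ≥ 25.72.
Both must hold, so w* = max(25.72, 50.30) = 50.30. The average type's constraint binds.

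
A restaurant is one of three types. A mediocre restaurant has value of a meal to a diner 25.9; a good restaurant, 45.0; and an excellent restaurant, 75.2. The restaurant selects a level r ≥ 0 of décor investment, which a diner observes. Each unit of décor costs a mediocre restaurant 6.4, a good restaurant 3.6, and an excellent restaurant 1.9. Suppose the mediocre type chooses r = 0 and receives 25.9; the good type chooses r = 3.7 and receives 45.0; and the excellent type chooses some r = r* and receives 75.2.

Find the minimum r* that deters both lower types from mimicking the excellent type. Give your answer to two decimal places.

Good type (on-path payoff 45.0 − 3.6×3.7 = 31.68) won't mimic when 31.68 ≥ 75.2 − 3.6·r*, i.e. r* ≥ 12.09.
Mediocre type (on-path payoff 25.9) won't mimic when 25.9 ≥ 75.2 − 6.4·r*, i.e. r* ≥ 7.70.
Both must hold, so r* = max(7.70, 12.09) = 12.09. The good type's constraint binds.

12.09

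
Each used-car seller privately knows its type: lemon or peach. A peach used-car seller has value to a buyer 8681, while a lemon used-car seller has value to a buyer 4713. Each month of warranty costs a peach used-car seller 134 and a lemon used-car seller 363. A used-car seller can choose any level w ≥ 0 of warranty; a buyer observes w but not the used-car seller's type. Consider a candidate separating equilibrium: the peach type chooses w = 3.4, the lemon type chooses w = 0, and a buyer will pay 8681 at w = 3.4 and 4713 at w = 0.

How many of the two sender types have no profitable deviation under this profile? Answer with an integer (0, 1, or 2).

Peach type: signal → 8681 − 134 × 3.4 = 8225.4; deviate to 0 → 4713. IC holds (8225.4 ≥ 4713).
Lemon type: stay at 0 → 4713; mimic → 8681 − 363 × 3.4 = 7446.8. IC fails (4713 < 7446.8).
1 of 2 constraints hold, so this profile is not an equilibrium.

1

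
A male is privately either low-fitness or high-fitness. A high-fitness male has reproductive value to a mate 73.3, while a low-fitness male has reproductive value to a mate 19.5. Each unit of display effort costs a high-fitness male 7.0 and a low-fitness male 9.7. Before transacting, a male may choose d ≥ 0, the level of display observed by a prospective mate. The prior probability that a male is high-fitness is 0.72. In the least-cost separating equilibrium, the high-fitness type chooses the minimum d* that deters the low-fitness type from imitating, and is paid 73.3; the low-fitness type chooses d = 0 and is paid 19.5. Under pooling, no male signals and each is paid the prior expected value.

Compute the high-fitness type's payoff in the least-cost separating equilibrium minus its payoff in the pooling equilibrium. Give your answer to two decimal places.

Least-cost separating signal: d* solves 19.5 = 73.3 − 9.7·d*, so d* = (73.3 − 19.5)/9.7 ≈ 5.5464.
High-fitness type's separating payoff: 73.3 − 7.0 × d* = 73.3 − 7.0 × (73.3 − 19.5)/9.7 = 73.3 − 376.6/9.7 ≈ 34.4753.
Pooling payoff: 0.72 × 73.3 + 0.28 × 19.5 = 58.236.
Difference: 34.4753 − 58.236 = -23.7607, i.e. -23.76 to two decimal places.
The high-fitness type would prefer the pooling outcome.

-23.76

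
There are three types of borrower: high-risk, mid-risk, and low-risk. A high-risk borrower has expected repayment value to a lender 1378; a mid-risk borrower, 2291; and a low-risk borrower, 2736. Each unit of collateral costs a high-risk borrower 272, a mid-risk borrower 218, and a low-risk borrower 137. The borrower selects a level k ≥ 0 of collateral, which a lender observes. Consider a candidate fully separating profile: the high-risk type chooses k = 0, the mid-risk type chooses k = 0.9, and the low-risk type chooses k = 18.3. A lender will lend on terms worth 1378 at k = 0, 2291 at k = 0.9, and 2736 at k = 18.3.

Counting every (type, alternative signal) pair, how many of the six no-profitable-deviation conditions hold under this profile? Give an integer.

High-risk (own payoff 1378): to k=0.9 gives 2291 − 272×0.9 = 2046.2 → profitable ✗; to k=18.3 gives 2736 − 272×18.3 = -2241.6 → no gain ✓.
Mid-risk (own payoff 2291 − 218×0.9 = 2094.8): to k=0 gives 1378 → no gain ✓; to k=18.3 gives 2736 − 218×18.3 = -1253.4 → no gain ✓.
Low-risk (own payoff 2736 − 137×18.3 = 228.9): to k=0 gives 1378 → profitable ✗; to k=0.9 gives 2291 − 137×0.9 = 2167.7 → profitable ✗.
3 of the 6 constraints hold; not an equilibrium.

3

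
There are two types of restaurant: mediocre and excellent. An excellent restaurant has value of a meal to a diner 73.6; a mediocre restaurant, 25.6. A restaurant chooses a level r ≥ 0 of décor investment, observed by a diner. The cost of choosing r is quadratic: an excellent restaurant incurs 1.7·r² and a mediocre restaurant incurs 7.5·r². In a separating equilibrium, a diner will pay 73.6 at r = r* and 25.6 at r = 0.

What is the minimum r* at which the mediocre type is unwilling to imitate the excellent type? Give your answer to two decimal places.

The mediocre type at r = 0 receives 25.6; imitating at r* yields 73.6 − 7.5·r*².
Indifference: 25.6 = 73.6 − 7.5·r*², so r*² = (73.6 − 25.6) / 7.5 = 6.4.
r* = √6.4 ≈ 2.53.

2.53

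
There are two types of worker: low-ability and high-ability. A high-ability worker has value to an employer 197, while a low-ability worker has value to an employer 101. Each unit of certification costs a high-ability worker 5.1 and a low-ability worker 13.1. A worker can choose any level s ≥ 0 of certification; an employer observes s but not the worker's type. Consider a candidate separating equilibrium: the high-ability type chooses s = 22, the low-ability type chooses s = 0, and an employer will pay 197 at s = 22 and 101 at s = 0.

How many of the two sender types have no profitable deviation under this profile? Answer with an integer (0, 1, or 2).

1

Low-ability type: stay at 0 → 101; mimic → 197 − 13.1 × 22 = -91.2. IC holds (101 ≥ -91.2).
High-ability type: signal → 197 − 5.1 × 22 = 84.8; deviate to 0 → 101. IC fails (84.8 < 101).
1 of 2 constraints hold, so this profile is not an equilibrium.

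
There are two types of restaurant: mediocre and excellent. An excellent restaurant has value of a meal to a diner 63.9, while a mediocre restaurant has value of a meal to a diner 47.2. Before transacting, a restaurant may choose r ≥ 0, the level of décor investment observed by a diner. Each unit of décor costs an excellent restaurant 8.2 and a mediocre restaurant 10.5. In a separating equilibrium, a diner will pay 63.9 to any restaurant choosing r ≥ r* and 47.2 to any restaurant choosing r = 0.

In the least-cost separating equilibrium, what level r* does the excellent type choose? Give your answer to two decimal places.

A mediocre restaurant choosing r = 0 receives 47.2.
Imitating at r* instead would pay 63.9 at cost 10.5·r*, netting 63.9 − 10.5·r*.
Indifference: 47.2 = 63.9 − 10.5·r*, so r* = (63.9 − 47.2) / 10.5 ≈ 1.59.
At r* the mediocre type's incentive constraint just binds; the excellent type strictly prefers r* since its per-unit cost is lower.

1.59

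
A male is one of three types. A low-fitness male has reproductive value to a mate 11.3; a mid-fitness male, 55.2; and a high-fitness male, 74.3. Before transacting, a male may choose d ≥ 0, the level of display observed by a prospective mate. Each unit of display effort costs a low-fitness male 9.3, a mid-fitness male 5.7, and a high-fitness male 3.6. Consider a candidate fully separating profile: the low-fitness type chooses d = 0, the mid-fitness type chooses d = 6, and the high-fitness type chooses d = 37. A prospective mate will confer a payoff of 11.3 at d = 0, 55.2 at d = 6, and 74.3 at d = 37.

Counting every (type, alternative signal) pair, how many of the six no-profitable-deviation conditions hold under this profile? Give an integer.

4

Mid-fitness (own payoff 55.2 − 5.7×6 = 21): to d=0 gives 11.3 → no gain ✓; to d=37 gives 74.3 − 5.7×37 = -136.6 → no gain ✓.
High-fitness (own payoff 74.3 − 3.6×37 = -58.9): to d=0 gives 11.3 → profitable ✗; to d=6 gives 55.2 − 3.6×6 = 33.6 → profitable ✗.
Low-fitness (own payoff 11.3): to d=6 gives 55.2 − 9.3×6 = -0.6 → no gain ✓; to d=37 gives 74.3 − 9.3×37 = -269.8 → no gain ✓.
4 of the 6 constraints hold; not an equilibrium.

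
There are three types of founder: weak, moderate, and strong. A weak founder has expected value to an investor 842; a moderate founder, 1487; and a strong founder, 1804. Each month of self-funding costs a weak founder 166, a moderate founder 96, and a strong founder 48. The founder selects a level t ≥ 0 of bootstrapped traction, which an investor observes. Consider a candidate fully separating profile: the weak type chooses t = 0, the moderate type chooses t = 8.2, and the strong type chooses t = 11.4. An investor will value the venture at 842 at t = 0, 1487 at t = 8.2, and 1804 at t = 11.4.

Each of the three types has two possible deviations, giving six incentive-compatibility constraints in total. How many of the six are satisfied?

4

Weak (own payoff 842): to t=8.2 gives 1487 − 166×8.2 = 125.8 → no gain ✓; to t=11.4 gives 1804 − 166×11.4 = -88.4 → no gain ✓.
Moderate (own payoff 1487 − 96×8.2 = 699.8): to t=0 gives 842 → profitable ✗; to t=11.4 gives 1804 − 96×11.4 = 709.6 → profitable ✗.
Strong (own payoff 1804 − 48×11.4 = 1256.8): to t=0 gives 842 → no gain ✓; to t=8.2 gives 1487 − 48×8.2 = 1093.4 → no gain ✓.
4 of the 6 constraints hold; not an equilibrium.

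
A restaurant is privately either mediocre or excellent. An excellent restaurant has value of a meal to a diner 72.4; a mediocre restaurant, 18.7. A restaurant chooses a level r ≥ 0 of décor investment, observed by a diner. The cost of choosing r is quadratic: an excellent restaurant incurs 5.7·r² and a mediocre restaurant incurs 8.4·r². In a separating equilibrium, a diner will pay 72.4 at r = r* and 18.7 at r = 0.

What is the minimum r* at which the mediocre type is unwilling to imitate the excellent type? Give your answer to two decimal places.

The mediocre type at r = 0 receives 18.7; imitating at r* yields 72.4 − 8.4·r*².
Indifference: 18.7 = 72.4 − 8.4·r*², so r*² = (72.4 − 18.7) / 8.4 ≈ 6.3929.
r* = √6.3929 ≈ 2.53.

2.53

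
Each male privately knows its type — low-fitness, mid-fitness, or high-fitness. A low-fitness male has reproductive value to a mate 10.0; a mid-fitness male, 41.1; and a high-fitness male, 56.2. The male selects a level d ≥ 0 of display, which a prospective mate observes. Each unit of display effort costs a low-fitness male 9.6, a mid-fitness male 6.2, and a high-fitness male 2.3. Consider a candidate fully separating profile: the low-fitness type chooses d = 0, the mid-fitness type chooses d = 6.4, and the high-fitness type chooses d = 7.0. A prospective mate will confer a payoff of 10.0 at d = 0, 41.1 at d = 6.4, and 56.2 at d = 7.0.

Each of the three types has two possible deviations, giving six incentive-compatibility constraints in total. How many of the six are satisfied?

4

Low-fitness (own payoff 10.0): to d=6.4 gives 41.1 − 9.6×6.4 = -20.34 → no gain ✓; to d=7.0 gives 56.2 − 9.6×7.0 = -11 → no gain ✓.
Mid-fitness (own payoff 41.1 − 6.2×6.4 = 1.42): to d=0 gives 10.0 → profitable ✗; to d=7.0 gives 56.2 − 6.2×7.0 = 12.8 → profitable ✗.
High-fitness (own payoff 56.2 − 2.3×7.0 = 40.1): to d=0 gives 10.0 → no gain ✓; to d=6.4 gives 41.1 − 2.3×6.4 = 26.38 → no gain ✓.
4 of the 6 constraints hold; not an equilibrium.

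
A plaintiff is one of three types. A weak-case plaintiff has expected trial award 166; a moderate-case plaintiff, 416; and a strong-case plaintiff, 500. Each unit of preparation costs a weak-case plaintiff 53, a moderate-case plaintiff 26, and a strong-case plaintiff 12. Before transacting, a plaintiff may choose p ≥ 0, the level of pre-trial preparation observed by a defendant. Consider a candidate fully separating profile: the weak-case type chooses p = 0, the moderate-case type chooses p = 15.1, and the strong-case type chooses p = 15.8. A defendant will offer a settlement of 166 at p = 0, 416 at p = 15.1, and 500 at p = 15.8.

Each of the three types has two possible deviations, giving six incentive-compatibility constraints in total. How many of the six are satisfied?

4

Weak-case (own payoff 166): to p=15.1 gives 416 − 53×15.1 = -384.3 → no gain ✓; to p=15.8 gives 500 − 53×15.8 = -337.4 → no gain ✓.
Strong-case (own payoff 500 − 12×15.8 = 310.4): to p=0 gives 166 → no gain ✓; to p=15.1 gives 416 − 12×15.1 = 234.8 → no gain ✓.
Moderate-case (own payoff 416 − 26×15.1 = 23.4): to p=0 gives 166 → profitable ✗; to p=15.8 gives 500 − 26×15.8 = 89.2 → profitable ✗.
4 of the 6 constraints hold; not an equilibrium.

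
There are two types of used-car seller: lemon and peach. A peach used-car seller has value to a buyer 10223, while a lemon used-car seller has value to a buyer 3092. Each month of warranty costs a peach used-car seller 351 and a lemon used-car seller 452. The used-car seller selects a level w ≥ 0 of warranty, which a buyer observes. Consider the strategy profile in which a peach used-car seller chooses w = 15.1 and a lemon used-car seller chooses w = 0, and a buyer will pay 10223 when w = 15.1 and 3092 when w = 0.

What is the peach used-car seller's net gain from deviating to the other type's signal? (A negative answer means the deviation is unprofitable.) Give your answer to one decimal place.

Playing w = 15.1 the peach used-car seller receives 10223 − 351 × 15.1 = 4922.9.
Deviating to w = 0 yields 3092 instead.
Gain from deviating: 3092 − 4922.9 = -1830.9.
The gain is negative, so the peach type's incentive-compatibility constraint is satisfied.

-1830.9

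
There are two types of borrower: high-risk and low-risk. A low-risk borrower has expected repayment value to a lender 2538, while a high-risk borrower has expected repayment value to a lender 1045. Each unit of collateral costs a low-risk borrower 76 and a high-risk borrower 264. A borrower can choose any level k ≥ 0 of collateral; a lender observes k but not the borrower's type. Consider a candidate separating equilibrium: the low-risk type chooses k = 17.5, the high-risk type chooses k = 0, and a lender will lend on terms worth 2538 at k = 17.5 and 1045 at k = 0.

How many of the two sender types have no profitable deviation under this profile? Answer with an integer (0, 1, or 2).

2

Low-risk type: signal → 2538 − 76 × 17.5 = 1208; deviate to 0 → 1045. IC holds (1208 ≥ 1045).
High-risk type: stay at 0 → 1045; mimic → 2538 − 264 × 17.5 = -2082. IC holds (1045 ≥ -2082).
2 of 2 constraints hold, so this is a separating equilibrium.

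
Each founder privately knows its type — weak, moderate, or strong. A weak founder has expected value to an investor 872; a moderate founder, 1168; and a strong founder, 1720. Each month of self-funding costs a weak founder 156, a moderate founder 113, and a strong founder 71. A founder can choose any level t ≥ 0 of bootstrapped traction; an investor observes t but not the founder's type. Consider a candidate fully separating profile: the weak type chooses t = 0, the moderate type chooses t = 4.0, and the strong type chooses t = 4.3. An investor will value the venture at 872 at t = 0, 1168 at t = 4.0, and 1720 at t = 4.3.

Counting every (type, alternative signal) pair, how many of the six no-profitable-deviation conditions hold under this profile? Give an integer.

3

Strong (own payoff 1720 − 71×4.3 = 1414.7): to t=0 gives 872 → no gain ✓; to t=4.0 gives 1168 − 71×4.0 = 884 → no gain ✓.
Weak (own payoff 872): to t=4.0 gives 1168 − 156×4.0 = 544 → no gain ✓; to t=4.3 gives 1720 − 156×4.3 = 1049.2 → profitable ✗.
Moderate (own payoff 1168 − 113×4.0 = 716): to t=0 gives 872 → profitable ✗; to t=4.3 gives 1720 − 113×4.3 = 1234.1 → profitable ✗.
3 of the 6 constraints hold; not an equilibrium.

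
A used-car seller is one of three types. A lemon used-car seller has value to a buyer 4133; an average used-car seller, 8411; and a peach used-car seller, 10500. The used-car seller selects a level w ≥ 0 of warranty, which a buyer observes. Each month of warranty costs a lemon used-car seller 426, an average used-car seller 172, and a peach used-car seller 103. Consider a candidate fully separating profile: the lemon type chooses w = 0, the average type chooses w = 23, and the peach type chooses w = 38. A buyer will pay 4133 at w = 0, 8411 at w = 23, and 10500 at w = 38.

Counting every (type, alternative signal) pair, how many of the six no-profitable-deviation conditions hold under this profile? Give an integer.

Average (own payoff 8411 − 172×23 = 4455): to w=0 gives 4133 → no gain ✓; to w=38 gives 10500 − 172×38 = 3964 → no gain ✓.
Lemon (own payoff 4133): to w=23 gives 8411 − 426×23 = -1387 → no gain ✓; to w=38 gives 10500 − 426×38 = -5688 → no gain ✓.
Peach (own payoff 10500 − 103×38 = 6586): to w=0 gives 4133 → no gain ✓; to w=23 gives 8411 − 103×23 = 6042 → no gain ✓.
6 of the 6 constraints hold; this profile is a separating equilibrium.

6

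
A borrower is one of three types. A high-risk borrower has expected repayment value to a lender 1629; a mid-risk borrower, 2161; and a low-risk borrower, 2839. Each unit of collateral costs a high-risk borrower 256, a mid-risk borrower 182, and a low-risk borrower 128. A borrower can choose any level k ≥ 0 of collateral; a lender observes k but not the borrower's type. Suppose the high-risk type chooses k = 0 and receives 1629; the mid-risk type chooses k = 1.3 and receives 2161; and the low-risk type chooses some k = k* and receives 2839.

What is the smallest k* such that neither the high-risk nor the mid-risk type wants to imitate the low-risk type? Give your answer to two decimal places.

5.03

Mid-risk type (on-path payoff 2161 − 182×1.3 = 1924.4) won't mimic when 1924.4 ≥ 2839 − 182·k*, i.e. k* ≥ 5.03.
High-risk type (on-path payoff 1629) won't mimic when 1629 ≥ 2839 − 256·k*, i.e. k* ≥ 4.73.
Both must hold, so k* = max(4.73, 5.03) = 5.03. The mid-risk type's constraint binds.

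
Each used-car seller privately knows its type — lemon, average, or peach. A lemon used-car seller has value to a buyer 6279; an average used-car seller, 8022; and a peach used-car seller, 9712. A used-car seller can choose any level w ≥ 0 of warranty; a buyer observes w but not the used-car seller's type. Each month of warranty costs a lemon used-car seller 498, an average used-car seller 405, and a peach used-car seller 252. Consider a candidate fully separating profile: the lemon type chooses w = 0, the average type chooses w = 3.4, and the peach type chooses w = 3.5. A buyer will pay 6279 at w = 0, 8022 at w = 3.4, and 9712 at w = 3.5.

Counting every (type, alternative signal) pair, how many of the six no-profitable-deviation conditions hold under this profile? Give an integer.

Average (own payoff 8022 − 405×3.4 = 6645): to w=0 gives 6279 → no gain ✓; to w=3.5 gives 9712 − 405×3.5 = 8294.5 → profitable ✗.
Lemon (own payoff 6279): to w=3.4 gives 8022 − 498×3.4 = 6328.8 → profitable ✗; to w=3.5 gives 9712 − 498×3.5 = 7969 → profitable ✗.
Peach (own payoff 9712 − 252×3.5 = 8830): to w=0 gives 6279 → no gain ✓; to w=3.4 gives 8022 − 252×3.4 = 7165.2 → no gain ✓.
3 of the 6 constraints hold; not an equilibrium.

3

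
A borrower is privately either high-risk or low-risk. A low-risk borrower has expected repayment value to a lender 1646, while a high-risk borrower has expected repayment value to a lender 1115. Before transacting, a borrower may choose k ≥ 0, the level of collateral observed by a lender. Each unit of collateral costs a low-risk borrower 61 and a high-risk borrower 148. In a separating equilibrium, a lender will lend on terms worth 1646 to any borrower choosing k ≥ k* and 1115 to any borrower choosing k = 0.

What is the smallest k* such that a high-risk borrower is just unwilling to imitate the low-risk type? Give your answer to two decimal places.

A high-risk borrower choosing k = 0 receives 1115.
Imitating at k* instead would pay 1646 at cost 148·k*, netting 1646 − 148·k*.
Indifference: 1115 = 1646 − 148·k*, so k* = (1646 − 1115) / 148 ≈ 3.59.
This is the high-risk type's binding incentive-compatibility constraint; any k ≥ 3.59 sustains separation on that side.

3.59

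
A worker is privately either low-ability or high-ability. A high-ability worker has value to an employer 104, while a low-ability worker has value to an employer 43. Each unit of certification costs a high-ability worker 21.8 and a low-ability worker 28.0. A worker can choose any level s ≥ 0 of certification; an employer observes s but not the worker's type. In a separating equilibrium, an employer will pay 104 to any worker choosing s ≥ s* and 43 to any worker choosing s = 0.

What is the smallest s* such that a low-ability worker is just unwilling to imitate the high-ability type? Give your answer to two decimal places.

A low-ability worker choosing s = 0 receives 43.
Imitating at s* instead would pay 104 at cost 28.0·s*, netting 104 − 28.0·s*.
Indifference: 43 = 104 − 28.0·s*, so s* = (104 − 43) / 28.0 ≈ 2.18.
At s* the low-ability type's incentive constraint just binds; the high-ability type strictly prefers s* since its per-unit cost is lower.

2.18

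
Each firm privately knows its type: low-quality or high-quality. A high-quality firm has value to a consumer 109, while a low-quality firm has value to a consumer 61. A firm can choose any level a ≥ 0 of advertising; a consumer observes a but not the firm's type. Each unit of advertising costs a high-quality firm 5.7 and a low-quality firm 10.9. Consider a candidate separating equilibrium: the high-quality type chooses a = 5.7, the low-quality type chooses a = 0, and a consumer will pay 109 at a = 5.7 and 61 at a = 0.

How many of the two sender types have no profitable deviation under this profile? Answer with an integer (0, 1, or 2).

High-quality type: signal → 109 − 5.7 × 5.7 = 76.51; deviate to 0 → 61. IC holds (76.51 ≥ 61).
Low-quality type: stay at 0 → 61; mimic → 109 − 10.9 × 5.7 = 46.87. IC holds (61 ≥ 46.87).
2 of 2 constraints hold, so this is a separating equilibrium.

2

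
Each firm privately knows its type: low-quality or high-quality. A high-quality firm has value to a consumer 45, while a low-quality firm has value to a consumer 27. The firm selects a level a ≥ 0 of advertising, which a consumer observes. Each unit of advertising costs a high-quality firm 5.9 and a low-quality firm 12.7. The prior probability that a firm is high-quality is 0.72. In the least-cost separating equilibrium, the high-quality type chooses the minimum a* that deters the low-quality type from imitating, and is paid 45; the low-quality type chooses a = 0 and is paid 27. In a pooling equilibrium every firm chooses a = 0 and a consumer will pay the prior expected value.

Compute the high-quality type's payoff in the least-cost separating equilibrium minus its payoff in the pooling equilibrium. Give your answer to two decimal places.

Least-cost separating signal: a* solves 27 = 45 − 12.7·a*, so a* = (45 − 27)/12.7 ≈ 1.4173.
High-quality type's separating payoff: 45 − 5.9 × a* = 45 − 5.9 × (45 − 27)/12.7 = 45 − 106.2/12.7 ≈ 36.6378.
Pooling payoff: 0.72 × 45 + 0.28 × 27 = 39.96.
Difference: 36.6378 − 39.96 = -3.3222, i.e. -3.32 to two decimal places.
The high-quality type would prefer the pooling outcome.

-3.32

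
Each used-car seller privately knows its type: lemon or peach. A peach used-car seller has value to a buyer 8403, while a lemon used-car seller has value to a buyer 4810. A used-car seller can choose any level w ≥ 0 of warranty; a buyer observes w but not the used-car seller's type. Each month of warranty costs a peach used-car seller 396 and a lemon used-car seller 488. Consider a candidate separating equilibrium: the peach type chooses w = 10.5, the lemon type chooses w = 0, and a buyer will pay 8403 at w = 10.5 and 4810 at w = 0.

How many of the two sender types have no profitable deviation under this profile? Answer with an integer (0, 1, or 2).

Lemon type: stay at 0 → 4810; mimic → 8403 − 488 × 10.5 = 3279. IC holds (4810 ≥ 3279).
Peach type: signal → 8403 − 396 × 10.5 = 4245; deviate to 0 → 4810. IC fails (4245 < 4810).
1 of 2 constraints hold, so this profile is not an equilibrium.

1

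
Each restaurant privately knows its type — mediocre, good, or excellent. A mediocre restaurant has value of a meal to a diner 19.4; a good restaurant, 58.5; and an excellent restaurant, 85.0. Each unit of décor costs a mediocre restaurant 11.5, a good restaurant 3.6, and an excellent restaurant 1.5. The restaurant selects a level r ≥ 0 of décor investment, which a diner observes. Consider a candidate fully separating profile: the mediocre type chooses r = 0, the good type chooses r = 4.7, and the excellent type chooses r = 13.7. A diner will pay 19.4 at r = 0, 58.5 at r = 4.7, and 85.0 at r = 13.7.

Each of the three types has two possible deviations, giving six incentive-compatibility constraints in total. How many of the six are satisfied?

6

Mediocre (own payoff 19.4): to r=4.7 gives 58.5 − 11.5×4.7 = 4.45 → no gain ✓; to r=13.7 gives 85.0 − 11.5×13.7 = -72.55 → no gain ✓.
Good (own payoff 58.5 − 3.6×4.7 = 41.58): to r=0 gives 19.4 → no gain ✓; to r=13.7 gives 85.0 − 3.6×13.7 = 35.68 → no gain ✓.
Excellent (own payoff 85.0 − 1.5×13.7 = 64.45): to r=0 gives 19.4 → no gain ✓; to r=4.7 gives 58.5 − 1.5×4.7 = 51.45 → no gain ✓.
6 of the 6 constraints hold; this profile is a separating equilibrium.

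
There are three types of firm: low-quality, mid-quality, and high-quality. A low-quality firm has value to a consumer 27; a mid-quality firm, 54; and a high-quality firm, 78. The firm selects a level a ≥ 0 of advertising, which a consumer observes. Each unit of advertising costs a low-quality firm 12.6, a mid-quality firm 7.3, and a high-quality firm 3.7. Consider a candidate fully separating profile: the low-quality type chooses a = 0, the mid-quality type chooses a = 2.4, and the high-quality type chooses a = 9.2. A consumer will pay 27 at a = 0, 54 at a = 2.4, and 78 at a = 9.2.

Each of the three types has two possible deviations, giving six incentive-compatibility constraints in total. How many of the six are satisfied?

5

High-quality (own payoff 78 − 3.7×9.2 = 43.96): to a=0 gives 27 → no gain ✓; to a=2.4 gives 54 − 3.7×2.4 = 45.12 → profitable ✗.
Low-quality (own payoff 27): to a=2.4 gives 54 − 12.6×2.4 = 23.76 → no gain ✓; to a=9.2 gives 78 − 12.6×9.2 = -37.92 → no gain ✓.
Mid-quality (own payoff 54 − 7.3×2.4 = 36.48): to a=0 gives 27 → no gain ✓; to a=9.2 gives 78 − 7.3×9.2 = 10.84 → no gain ✓.
5 of the 6 constraints hold; not an equilibrium.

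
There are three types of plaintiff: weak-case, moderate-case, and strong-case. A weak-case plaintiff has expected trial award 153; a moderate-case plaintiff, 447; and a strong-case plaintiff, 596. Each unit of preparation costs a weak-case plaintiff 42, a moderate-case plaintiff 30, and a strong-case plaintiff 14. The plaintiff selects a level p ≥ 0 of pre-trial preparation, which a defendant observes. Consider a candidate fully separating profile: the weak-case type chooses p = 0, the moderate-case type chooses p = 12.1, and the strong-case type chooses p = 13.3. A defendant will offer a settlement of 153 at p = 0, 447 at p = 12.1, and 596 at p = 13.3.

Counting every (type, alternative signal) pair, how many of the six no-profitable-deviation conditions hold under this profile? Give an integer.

Weak-case (own payoff 153): to p=12.1 gives 447 − 42×12.1 = -61.2 → no gain ✓; to p=13.3 gives 596 − 42×13.3 = 37.4 → no gain ✓.
Moderate-case (own payoff 447 − 30×12.1 = 84): to p=0 gives 153 → profitable ✗; to p=13.3 gives 596 − 30×13.3 = 197 → profitable ✗.
Strong-case (own payoff 596 − 14×13.3 = 409.8): to p=0 gives 153 → no gain ✓; to p=12.1 gives 447 − 14×12.1 = 277.6 → no gain ✓.
4 of the 6 constraints hold; not an equilibrium.

4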